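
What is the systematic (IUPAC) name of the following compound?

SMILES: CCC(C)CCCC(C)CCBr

The longest carbon chain is 9 atoms: the parent is nonane.
Number the chain so that the substituent locant set {1,3,7} is lower than {3,7,9} at the first point of difference.
That gives a bromo group at C-1; methyl groups at C-3 and C-7.
Substituent prefixes are cited in alphabetical order (multiplying prefixes like di-/tri- are ignored for ordering).
The name is 1-bromo-3,7-dimethylnonane.

1-bromo-3,7-dimethylnonane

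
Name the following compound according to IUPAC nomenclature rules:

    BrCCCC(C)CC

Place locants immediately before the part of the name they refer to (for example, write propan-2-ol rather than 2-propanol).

The longest carbon chain is 6 atoms: the parent is hexane.
The numbering direction is chosen so that the substituent locant set {1,4} is lower than {3,6} at the first point of difference.
This places a bromo group at C-1; a methyl group at C-4.
Prefixes are listed alphabetically: bromo, methyl.
The name is 1-bromo-4-methylhexane.

1-bromo-4-methylhexane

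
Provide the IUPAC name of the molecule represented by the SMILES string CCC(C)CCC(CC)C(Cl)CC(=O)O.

3-chloro-4-ethyl-7-methylnonanoic acid

The longest chain bearing the –COOH group is 9 carbons long (nonane).
The highest-priority functional group is a carboxylic acid (terminal –COOH), so the name ends in -oic acid.
Choose the numbering such that the carboxylic acid carbon is C-1 by definition.
With this numbering: a chloro group at C-3; an ethyl group at C-4; a methyl group at C-7.
Prefixes are listed alphabetically: chloro, ethyl, methyl.
The name is 3-chloro-4-ethyl-7-methylnonanoic acid.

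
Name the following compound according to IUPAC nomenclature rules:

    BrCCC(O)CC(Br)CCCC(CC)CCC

The longest carbon chain that includes the –OH group has 12 carbons, so the parent hydride is dodecane.
The principal characteristic group is an alcohol (–OH), named with the suffix -ol.
The numbering direction is chosen so that numbering from this end puts the hydroxyl group at C-3 rather than C-10.
This places the hydroxyl at C-3; bromo groups at C-1 and C-5; an ethyl group at C-9.
Substituent prefixes are cited in alphabetical order (multiplying prefixes like di-/tri- are ignored for ordering).
The name is 1,5-dibromo-9-ethyldodecan-3-ol.

1,5-dibromo-9-ethyldodecan-3-ol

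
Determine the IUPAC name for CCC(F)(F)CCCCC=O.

6,6-difluorooctanal

The longest chain bearing the –CHO group is 8 carbons long (octane).
The principal characteristic group is an aldehyde (terminal –CHO), named with the suffix -al.
Number the chain so that the aldehyde carbon is C-1 by definition.
This places two fluoro groups at C-6.
Putting it together: 6,6-difluorooctanal.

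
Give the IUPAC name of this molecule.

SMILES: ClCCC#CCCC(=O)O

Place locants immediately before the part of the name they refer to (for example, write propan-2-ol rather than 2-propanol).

7-chlorohept-4-ynoic acid

The longest carbon chain that includes the –COOH group and the multiple bond has 7 carbons, so the parent hydride is heptane.
A carboxylic acid (terminal –COOH) is the principal characteristic group, giving the suffix -oic acid.
There is one C≡C triple bond, indicated by the ending -yne.
Number the chain so that the carboxylic acid carbon is C-1 by definition.
That gives the triple bond between C-4 and C-5; a chloro group at C-7.
The name is 7-chlorohept-4-ynoic acid.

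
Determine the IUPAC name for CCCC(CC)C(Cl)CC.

The longest continuous carbon chain has 7 atoms, so the parent hydride is heptane.
The numbering direction is chosen so that the substituent locant set {3,4} is lower than {4,5} at the first point of difference.
This places a chloro group at C-3; an ethyl group at C-4.
Prefixes are listed alphabetically: chloro, ethyl.
Assembling the pieces gives 3-chloro-4-ethylheptane.

3-chloro-4-ethylheptane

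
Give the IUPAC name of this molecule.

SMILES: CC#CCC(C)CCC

5-methyloct-2-yne

Counting along the main chain through the multiple bond gives 8 carbons: the parent is octane.
The chain contains a C≡C triple bond, so the unsaturation ending is -yne.
The numbering direction is chosen so that numbering from this end puts the triple bond at C-2 rather than C-6.
This places the triple bond between C-2 and C-3; a methyl group at C-5.
The name is 5-methyloct-2-yne.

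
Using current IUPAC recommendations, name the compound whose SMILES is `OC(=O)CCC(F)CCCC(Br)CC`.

The longest chain bearing the –COOH group is 10 carbons long (decane).
The principal characteristic group is a carboxylic acid (terminal –COOH), named with the suffix -oic acid.
Number the chain so that the carboxylic acid carbon is C-1 by definition.
That gives a bromo group at C-8; a fluoro group at C-4.
The substituents are ordered alphabetically, ignoring any di-/tri- multipliers.
Assembling the pieces gives 8-bromo-4-fluorodecanoic acid.

8-bromo-4-fluorodecanoic acid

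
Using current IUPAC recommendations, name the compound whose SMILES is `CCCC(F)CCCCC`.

4-fluorononane

The longest continuous carbon chain has 9 atoms, so the parent hydride is nonane.
Choose the numbering such that the substituent locant set {4} is lower than {6} at the first point of difference.
This places a fluoro group at C-4.
The name is 4-fluorononane.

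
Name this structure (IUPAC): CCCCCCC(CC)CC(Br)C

The longest carbon chain is 10 atoms: the parent is decane.
Number the chain so that the substituent locant set {2,4} is lower than {7,9} at the first point of difference.
This places a bromo group at C-2; an ethyl group at C-4.
The substituents are ordered alphabetically, ignoring any di-/tri- multipliers.
Assembling the pieces gives 2-bromo-4-ethyldecane.

2-bromo-4-ethyldecane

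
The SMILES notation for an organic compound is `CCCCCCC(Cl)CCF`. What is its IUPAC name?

3-chloro-1-fluorononane

The longest carbon chain is 9 atoms: the parent is nonane.
The numbering direction is chosen so that the substituent locant set {1,3} is lower than {7,9} at the first point of difference.
With this numbering: a chloro group at C-3; a fluoro group at C-1.
The substituents are ordered alphabetically, ignoring any di-/tri- multipliers.
Assembling the pieces gives 3-chloro-1-fluorononane.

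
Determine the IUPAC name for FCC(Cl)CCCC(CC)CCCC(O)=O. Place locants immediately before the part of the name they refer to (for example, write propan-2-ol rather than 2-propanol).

Counting along the main chain through the –COOH group gives 10 carbons: the parent is decane.
The principal characteristic group is a carboxylic acid (terminal –COOH), named with the suffix -oic acid.
Number the chain so that the carboxylic acid carbon is C-1 by definition.
With this numbering: a chloro group at C-9; an ethyl group at C-5; a fluoro group at C-10.
Prefixes are listed alphabetically: chloro, ethyl, fluoro.
The name is 9-chloro-5-ethyl-10-fluorodecanoic acid.

9-chloro-5-ethyl-10-fluorodecanoic acid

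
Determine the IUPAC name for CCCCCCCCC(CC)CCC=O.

4-ethyldodecanal

The longest chain bearing the –CHO group is 12 carbons long (dodecane).
The principal characteristic group is an aldehyde (terminal –CHO), named with the suffix -al.
Choose the numbering such that the aldehyde carbon is C-1 by definition.
This places an ethyl group at C-4.
Assembling the pieces gives 4-ethyldodecanal.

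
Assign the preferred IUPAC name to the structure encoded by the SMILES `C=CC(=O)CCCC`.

hept-1-en-3-one

The longest chain bearing the carbonyl and the multiple bond is 7 carbons long (heptane).
The highest-priority functional group is a ketone (C=O on an internal carbon), so the name ends in -one.
A C=C double bond in the chain gives the infix -ene-.
Choose the numbering such that numbering from this end puts the carbonyl group at C-3 rather than C-5.
With this numbering: the carbonyl at C-3; the double bond between C-1 and C-2.
Putting it together: hept-1-en-3-one.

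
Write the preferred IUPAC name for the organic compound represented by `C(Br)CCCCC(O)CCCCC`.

1-bromoundecan-6-ol

The longest carbon chain that includes the –OH group has 11 carbons, so the parent hydride is undecane.
The highest-priority functional group is an alcohol (–OH), so the name ends in -ol.
Choose the numbering such that the substituent locant set {1} is lower than {11} at the first point of difference.
This places the hydroxyl at C-6; a bromo group at C-1.
Putting it together: 1-bromoundecan-6-ol.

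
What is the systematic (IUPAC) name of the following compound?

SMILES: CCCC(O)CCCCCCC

undecan-4-ol

The longest chain bearing the –OH group is 11 carbons long (undecane).
The principal characteristic group is an alcohol (–OH), named with the suffix -ol.
The numbering direction is chosen so that numbering from this end puts the hydroxyl group at C-4 rather than C-8.
With this numbering: the hydroxyl at C-4.
Assembling the pieces gives undecan-4-ol.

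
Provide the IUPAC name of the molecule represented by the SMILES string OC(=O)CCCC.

Counting along the main chain through the –COOH group gives 5 carbons: the parent is pentane.
The highest-priority functional group is a carboxylic acid (terminal –COOH), so the name ends in -oic acid.
Number the chain so that the carboxylic acid carbon is C-1 by definition.
Putting it together: pentanoic acid.

pentanoic acid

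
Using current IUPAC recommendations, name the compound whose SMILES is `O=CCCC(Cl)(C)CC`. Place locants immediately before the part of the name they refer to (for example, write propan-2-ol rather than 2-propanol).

Counting along the main chain through the –CHO group gives 6 carbons: the parent is hexane.
The highest-priority functional group is an aldehyde (terminal –CHO), so the name ends in -al.
Number the chain so that the aldehyde carbon is C-1 by definition.
That gives a chloro group at C-4; a methyl group at C-4.
Substituent prefixes are cited in alphabetical order (multiplying prefixes like di-/tri- are ignored for ordering).
Assembling the pieces gives 4-chloro-4-methylhexanal.

4-chloro-4-methylhexanal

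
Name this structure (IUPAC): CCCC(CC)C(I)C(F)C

4-ethyl-2-fluoro-3-iodoheptane

The parent chain contains 7 carbons (heptane).
Number the chain so that the substituent locant set {2,3,4} is lower than {4,5,6} at the first point of difference.
This places an ethyl group at C-4; a fluoro group at C-2; an iodo group at C-3.
The substituents are ordered alphabetically, ignoring any di-/tri- multipliers.
Assembling the pieces gives 4-ethyl-2-fluoro-3-iodoheptane.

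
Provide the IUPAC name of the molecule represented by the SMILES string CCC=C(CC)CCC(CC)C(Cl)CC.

The longest chain bearing the multiple bond is 10 carbons long (decane).
There is one C=C double bond, indicated by the ending -ene.
Choose the numbering such that numbering from this end puts the double bond at C-3 rather than C-7.
This places the double bond between C-3 and C-4; a chloro group at C-8; ethyl groups at C-4 and C-7.
The substituents are ordered alphabetically, ignoring any di-/tri- multipliers.
The name is 8-chloro-4,7-diethyldec-3-ene.

8-chloro-4,7-diethyldec-3-ene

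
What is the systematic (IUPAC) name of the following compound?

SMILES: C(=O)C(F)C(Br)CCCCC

Counting along the main chain through the –CHO group gives 8 carbons: the parent is octane.
The principal characteristic group is an aldehyde (terminal –CHO), named with the suffix -al.
Number the chain so that the aldehyde carbon is C-1 by definition.
That gives a bromo group at C-3; a fluoro group at C-2.
Substituent prefixes are cited in alphabetical order (multiplying prefixes like di-/tri- are ignored for ordering).
Putting it together: 3-bromo-2-fluorooctanal.

3-bromo-2-fluorooctanal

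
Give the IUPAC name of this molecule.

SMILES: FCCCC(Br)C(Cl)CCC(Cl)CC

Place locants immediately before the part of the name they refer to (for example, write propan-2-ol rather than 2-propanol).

The parent chain contains 10 carbons (decane).
Choose the numbering such that the substituent locant set {1,4,5,8} is lower than {3,6,7,10} at the first point of difference.
With this numbering: a bromo group at C-4; chloro groups at C-5 and C-8; a fluoro group at C-1.
Prefixes are listed alphabetically: bromo, chloro, fluoro.
Assembling the pieces gives 4-bromo-5,8-dichloro-1-fluorodecane.

4-bromo-5,8-dichloro-1-fluorodecane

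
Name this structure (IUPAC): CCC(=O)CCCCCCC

decan-3-one

The longest chain bearing the carbonyl is 10 carbons long (decane).
The principal characteristic group is a ketone (C=O on an internal carbon), named with the suffix -one.
Choose the numbering such that numbering from this end puts the carbonyl group at C-3 rather than C-8.
That gives the carbonyl at C-3.
Assembling the pieces gives decan-3-one.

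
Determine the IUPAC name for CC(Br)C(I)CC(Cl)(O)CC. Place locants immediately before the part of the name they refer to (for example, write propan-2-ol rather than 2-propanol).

6-bromo-3-chloro-5-iodoheptan-3-ol

The longest carbon chain that includes the –OH group has 7 carbons, so the parent hydride is heptane.
The principal characteristic group is an alcohol (–OH), named with the suffix -ol.
Choose the numbering such that numbering from this end puts the hydroxyl group at C-3 rather than C-5.
This places the hydroxyl at C-3; a bromo group at C-6; a chloro group at C-3; an iodo group at C-5.
Substituent prefixes are cited in alphabetical order (multiplying prefixes like di-/tri- are ignored for ordering).
Assembling the pieces gives 6-bromo-3-chloro-5-iodoheptan-3-ol.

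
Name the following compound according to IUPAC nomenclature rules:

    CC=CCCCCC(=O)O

Counting along the main chain through the –COOH group and the multiple bond gives 8 carbons: the parent is octane.
The highest-priority functional group is a carboxylic acid (terminal –COOH), so the name ends in -oic acid.
The chain contains a C=C double bond, so the unsaturation ending is -ene.
Choose the numbering such that the carboxylic acid carbon is C-1 by definition.
With this numbering: the double bond between C-6 and C-7.
The name is oct-6-enoic acid.

oct-6-enoic acid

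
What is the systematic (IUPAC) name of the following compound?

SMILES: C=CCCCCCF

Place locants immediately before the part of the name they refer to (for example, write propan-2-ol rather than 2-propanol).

7-fluorohept-1-ene

The longest carbon chain that includes the multiple bond has 7 carbons, so the parent hydride is heptane.
There is one C=C double bond, indicated by the ending -ene.
The numbering direction is chosen so that numbering from this end puts the double bond at C-1 rather than C-6.
With this numbering: the double bond between C-1 and C-2; a fluoro group at C-7.
Putting it together: 7-fluorohept-1-ene.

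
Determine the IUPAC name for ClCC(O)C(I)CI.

1-chloro-3,4-diiodobutan-2-ol

Counting along the main chain through the –OH group gives 4 carbons: the parent is butane.
The principal characteristic group is an alcohol (–OH), named with the suffix -ol.
Number the chain so that numbering from this end puts the hydroxyl group at C-2 rather than C-3.
That gives the hydroxyl at C-2; a chloro group at C-1; iodo groups at C-3 and C-4.
Prefixes are listed alphabetically: chloro, iodo.
The name is 1-chloro-3,4-diiodobutan-2-ol.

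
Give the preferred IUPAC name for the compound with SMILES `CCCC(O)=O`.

butanoic acid

Counting along the main chain through the –COOH group gives 4 carbons: the parent is butane.
A carboxylic acid (terminal –COOH) is the principal characteristic group, giving the suffix -oic acid.
The numbering direction is chosen so that the carboxylic acid carbon is C-1 by definition.
The name is butanoic acid.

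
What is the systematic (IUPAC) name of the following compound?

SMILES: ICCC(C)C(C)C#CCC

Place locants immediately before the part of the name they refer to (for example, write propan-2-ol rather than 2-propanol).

The longest carbon chain that includes the multiple bond has 8 carbons, so the parent hydride is octane.
The chain contains a C≡C triple bond, so the unsaturation ending is -yne.
Number the chain so that numbering from this end puts the triple bond at C-3 rather than C-5.
This places the triple bond between C-3 and C-4; an iodo group at C-8; methyl groups at C-5 and C-6.
Prefixes are listed alphabetically: iodo, methyl.
Putting it together: 8-iodo-5,6-dimethyloct-3-yne.

8-iodo-5,6-dimethyloct-3-yne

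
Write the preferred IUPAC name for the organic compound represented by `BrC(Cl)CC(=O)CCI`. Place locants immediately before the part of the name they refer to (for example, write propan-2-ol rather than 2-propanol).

Counting along the main chain through the carbonyl gives 5 carbons: the parent is pentane.
The highest-priority functional group is a ketone (C=O on an internal carbon), so the name ends in -one.
Choose the numbering such that the substituent locant set {1,1,5} is lower than {1,5,5} at the first point of difference.
That gives the carbonyl at C-3; a bromo group at C-1; a chloro group at C-1; an iodo group at C-5.
The substituents are ordered alphabetically, ignoring any di-/tri- multipliers.
The name is 1-bromo-1-chloro-5-iodopentan-3-one.

1-bromo-1-chloro-5-iodopentan-3-one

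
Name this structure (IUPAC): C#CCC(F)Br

The longest carbon chain that includes the multiple bond has 4 carbons, so the parent hydride is butane.
There is one C≡C triple bond, indicated by the ending -yne.
The numbering direction is chosen so that numbering from this end puts the triple bond at C-1 rather than C-3.
With this numbering: the triple bond between C-1 and C-2; a bromo group at C-4; a fluoro group at C-4.
Prefixes are listed alphabetically: bromo, fluoro.
Putting it together: 4-bromo-4-fluorobut-1-yne.

4-bromo-4-fluorobut-1-yne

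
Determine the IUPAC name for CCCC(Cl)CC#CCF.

The longest carbon chain that includes the multiple bond has 8 carbons, so the parent hydride is octane.
The chain contains a C≡C triple bond, so the unsaturation ending is -yne.
Choose the numbering such that numbering from this end puts the triple bond at C-2 rather than C-6.
That gives the triple bond between C-2 and C-3; a chloro group at C-5; a fluoro group at C-1.
Prefixes are listed alphabetically: chloro, fluoro.
The name is 5-chloro-1-fluorooct-2-yne.

5-chloro-1-fluorooct-2-yne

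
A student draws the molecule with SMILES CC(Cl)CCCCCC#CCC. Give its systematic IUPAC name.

10-chloroundec-3-yne

Counting along the main chain through the multiple bond gives 11 carbons: the parent is undecane.
The chain contains a C≡C triple bond, so the unsaturation ending is -yne.
Number the chain so that numbering from this end puts the triple bond at C-3 rather than C-8.
This places the triple bond between C-3 and C-4; a chloro group at C-10.
The name is 10-chloroundec-3-yne.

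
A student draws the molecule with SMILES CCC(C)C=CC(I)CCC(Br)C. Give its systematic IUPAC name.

Counting along the main chain through the multiple bond gives 10 carbons: the parent is decane.
There is one C=C double bond, indicated by the ending -ene.
Choose the numbering such that numbering from this end puts the double bond at C-4 rather than C-6.
That gives the double bond between C-4 and C-5; a bromo group at C-9; an iodo group at C-6; a methyl group at C-3.
The substituents are ordered alphabetically, ignoring any di-/tri- multipliers.
The name is 9-bromo-6-iodo-3-methyldec-4-ene.

9-bromo-6-iodo-3-methyldec-4-ene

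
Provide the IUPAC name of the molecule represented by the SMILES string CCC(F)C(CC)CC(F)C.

4-ethyl-2,5-difluoroheptane

The parent chain contains 7 carbons (heptane).
The numbering direction is chosen so that the substituent locant set {2,4,5} is lower than {3,4,6} at the first point of difference.
This places an ethyl group at C-4; fluoro groups at C-2 and C-5.
Substituent prefixes are cited in alphabetical order (multiplying prefixes like di-/tri- are ignored for ordering).
Assembling the pieces gives 4-ethyl-2,5-difluoroheptane.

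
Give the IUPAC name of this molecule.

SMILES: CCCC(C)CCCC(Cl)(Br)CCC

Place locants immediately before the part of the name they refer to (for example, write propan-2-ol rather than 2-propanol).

4-bromo-4-chloro-8-methylundecane

The longest carbon chain is 11 atoms: the parent is undecane.
Number the chain so that the substituent locant set {4,4,8} is lower than {4,8,8} at the first point of difference.
This places a bromo group at C-4; a chloro group at C-4; a methyl group at C-8.
The substituents are ordered alphabetically, ignoring any di-/tri- multipliers.
Assembling the pieces gives 4-bromo-4-chloro-8-methylundecane.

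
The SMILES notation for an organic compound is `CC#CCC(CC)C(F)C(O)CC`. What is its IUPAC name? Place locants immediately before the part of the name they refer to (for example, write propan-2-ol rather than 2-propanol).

The longest chain bearing the –OH group and the multiple bond is 9 carbons long (nonane).
An alcohol (–OH) is the principal characteristic group, giving the suffix -ol.
A C≡C triple bond in the chain gives the infix -yne-.
The numbering direction is chosen so that numbering from this end puts the hydroxyl group at C-3 rather than C-7.
That gives the hydroxyl at C-3; the triple bond between C-7 and C-8; an ethyl group at C-5; a fluoro group at C-4.
Prefixes are listed alphabetically: ethyl, fluoro.
Assembling the pieces gives 5-ethyl-4-fluoronon-7-yn-3-ol.

5-ethyl-4-fluoronon-7-yn-3-ol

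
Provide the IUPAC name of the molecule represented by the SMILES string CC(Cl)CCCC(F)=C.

Counting along the main chain through the multiple bond gives 7 carbons: the parent is heptane.
There is one C=C double bond, indicated by the ending -ene.
Number the chain so that numbering from this end puts the double bond at C-1 rather than C-6.
With this numbering: the double bond between C-1 and C-2; a chloro group at C-6; a fluoro group at C-2.
Prefixes are listed alphabetically: chloro, fluoro.
Putting it together: 6-chloro-2-fluorohept-1-ene.

6-chloro-2-fluorohept-1-ene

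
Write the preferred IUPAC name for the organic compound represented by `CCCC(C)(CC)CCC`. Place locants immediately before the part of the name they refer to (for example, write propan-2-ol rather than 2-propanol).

The longest continuous carbon chain has 7 atoms, so the parent hydride is heptane.
Both numbering directions give the same locant set; either may be used.
With this numbering: an ethyl group at C-4; a methyl group at C-4.
Substituent prefixes are cited in alphabetical order (multiplying prefixes like di-/tri- are ignored for ordering).
The name is 4-ethyl-4-methylheptane.

4-ethyl-4-methylheptane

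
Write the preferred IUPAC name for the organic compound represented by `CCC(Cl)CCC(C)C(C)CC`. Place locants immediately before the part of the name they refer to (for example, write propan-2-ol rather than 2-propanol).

The longest continuous carbon chain has 9 atoms, so the parent hydride is nonane.
Number the chain so that the substituent locant set {3,4,7} is lower than {3,6,7} at the first point of difference.
This places a chloro group at C-7; methyl groups at C-3 and C-4.
Prefixes are listed alphabetically: chloro, methyl.
Assembling the pieces gives 7-chloro-3,4-dimethylnonane.

7-chloro-3,4-dimethylnonane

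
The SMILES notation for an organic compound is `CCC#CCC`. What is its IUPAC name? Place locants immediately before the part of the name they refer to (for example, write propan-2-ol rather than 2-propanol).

hex-3-yne

Counting along the main chain through the multiple bond gives 6 carbons: the parent is hexane.
A C≡C triple bond in the chain gives the infix -yne-.
Both numbering directions give the same locant set; either may be used.
With this numbering: the triple bond between C-3 and C-4.
Assembling the pieces gives hex-3-yne.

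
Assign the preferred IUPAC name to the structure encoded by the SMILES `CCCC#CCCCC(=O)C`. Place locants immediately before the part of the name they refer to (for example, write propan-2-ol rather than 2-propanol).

The longest carbon chain that includes the carbonyl and the multiple bond has 10 carbons, so the parent hydride is decane.
The highest-priority functional group is a ketone (C=O on an internal carbon), so the name ends in -one.
The chain contains a C≡C triple bond, so the unsaturation ending is -yne.
The numbering direction is chosen so that numbering from this end puts the carbonyl group at C-2 rather than C-9.
This places the carbonyl at C-2; the triple bond between C-6 and C-7.
Assembling the pieces gives dec-6-yn-2-one.

dec-6-yn-2-one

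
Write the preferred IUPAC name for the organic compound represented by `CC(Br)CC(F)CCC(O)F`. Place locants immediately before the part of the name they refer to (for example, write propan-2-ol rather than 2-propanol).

6-bromo-1,4-difluoroheptan-1-ol

The longest chain bearing the –OH group is 7 carbons long (heptane).
The principal characteristic group is an alcohol (–OH), named with the suffix -ol.
The numbering direction is chosen so that numbering from this end puts the hydroxyl group at C-1 rather than C-7.
This places the hydroxyl at C-1; a bromo group at C-6; fluoro groups at C-1 and C-4.
The substituents are ordered alphabetically, ignoring any di-/tri- multipliers.
Assembling the pieces gives 6-bromo-1,4-difluoroheptan-1-ol.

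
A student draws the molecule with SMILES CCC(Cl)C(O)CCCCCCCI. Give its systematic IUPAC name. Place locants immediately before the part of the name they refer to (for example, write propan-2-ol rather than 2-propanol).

The longest chain bearing the –OH group is 11 carbons long (undecane).
An alcohol (–OH) is the principal characteristic group, giving the suffix -ol.
The numbering direction is chosen so that numbering from this end puts the hydroxyl group at C-4 rather than C-8.
That gives the hydroxyl at C-4; a chloro group at C-3; an iodo group at C-11.
Substituent prefixes are cited in alphabetical order (multiplying prefixes like di-/tri- are ignored for ordering).
The name is 3-chloro-11-iodoundecan-4-ol.

3-chloro-11-iodoundecan-4-ol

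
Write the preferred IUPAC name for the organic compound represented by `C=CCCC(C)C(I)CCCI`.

6,9-diiodo-5-methylnon-1-ene

Counting along the main chain through the multiple bond gives 9 carbons: the parent is nonane.
A C=C double bond in the chain gives the infix -ene-.
Number the chain so that numbering from this end puts the double bond at C-1 rather than C-8.
With this numbering: the double bond between C-1 and C-2; iodo groups at C-6 and C-9; a methyl group at C-5.
Substituent prefixes are cited in alphabetical order (multiplying prefixes like di-/tri- are ignored for ordering).
Putting it together: 6,9-diiodo-5-methylnon-1-ene.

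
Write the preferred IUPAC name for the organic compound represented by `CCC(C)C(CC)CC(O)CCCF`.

The longest chain bearing the –OH group is 9 carbons long (nonane).
The highest-priority functional group is an alcohol (–OH), so the name ends in -ol.
Choose the numbering such that numbering from this end puts the hydroxyl group at C-4 rather than C-6.
This places the hydroxyl at C-4; an ethyl group at C-6; a fluoro group at C-1; a methyl group at C-7.
Substituent prefixes are cited in alphabetical order (multiplying prefixes like di-/tri- are ignored for ordering).
Putting it together: 6-ethyl-1-fluoro-7-methylnonan-4-ol.

6-ethyl-1-fluoro-7-methylnonan-4-ol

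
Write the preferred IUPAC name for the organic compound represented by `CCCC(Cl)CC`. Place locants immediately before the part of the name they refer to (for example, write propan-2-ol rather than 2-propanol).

The longest continuous carbon chain has 6 atoms, so the parent hydride is hexane.
Choose the numbering such that the substituent locant set {3} is lower than {4} at the first point of difference.
That gives a chloro group at C-3.
The name is 3-chlorohexane.

3-chlorohexane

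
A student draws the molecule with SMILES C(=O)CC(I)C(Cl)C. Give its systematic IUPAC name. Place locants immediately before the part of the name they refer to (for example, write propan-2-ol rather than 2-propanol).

4-chloro-3-iodopentanal

The longest carbon chain that includes the –CHO group has 5 carbons, so the parent hydride is pentane.
An aldehyde (terminal –CHO) is the principal characteristic group, giving the suffix -al.
The numbering direction is chosen so that the aldehyde carbon is C-1 by definition.
This places a chloro group at C-4; an iodo group at C-3.
Substituent prefixes are cited in alphabetical order (multiplying prefixes like di-/tri- are ignored for ordering).
Assembling the pieces gives 4-chloro-3-iodopentanal.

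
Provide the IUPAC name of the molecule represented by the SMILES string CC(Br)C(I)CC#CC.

Counting along the main chain through the multiple bond gives 7 carbons: the parent is heptane.
The chain contains a C≡C triple bond, so the unsaturation ending is -yne.
Choose the numbering such that numbering from this end puts the triple bond at C-2 rather than C-5.
With this numbering: the triple bond between C-2 and C-3; a bromo group at C-6; an iodo group at C-5.
Prefixes are listed alphabetically: bromo, iodo.
Putting it together: 6-bromo-5-iodohept-2-yne.

6-bromo-5-iodohept-2-yne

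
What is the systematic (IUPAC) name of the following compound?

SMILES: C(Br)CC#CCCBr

1,6-dibromohex-3-yne

The longest carbon chain that includes the multiple bond has 6 carbons, so the parent hydride is hexane.
There is one C≡C triple bond, indicated by the ending -yne.
The molecule is symmetric, so either numbering direction gives the same locants.
This places the triple bond between C-3 and C-4; bromo groups at C-1 and C-6.
Putting it together: 1,6-dibromohex-3-yne.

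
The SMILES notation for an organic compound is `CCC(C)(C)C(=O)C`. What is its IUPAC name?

The longest carbon chain that includes the carbonyl has 5 carbons, so the parent hydride is pentane.
The highest-priority functional group is a ketone (C=O on an internal carbon), so the name ends in -one.
Choose the numbering such that numbering from this end puts the carbonyl group at C-2 rather than C-4.
With this numbering: the carbonyl at C-2; two methyl groups at C-3.
Assembling the pieces gives 3,3-dimethylpentan-2-one.

3,3-dimethylpentan-2-one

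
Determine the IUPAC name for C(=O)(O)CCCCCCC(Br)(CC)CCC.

Counting along the main chain through the –COOH group gives 11 carbons: the parent is undecane.
The principal characteristic group is a carboxylic acid (terminal –COOH), named with the suffix -oic acid.
Number the chain so that the carboxylic acid carbon is C-1 by definition.
With this numbering: a bromo group at C-8; an ethyl group at C-8.
The substituents are ordered alphabetically, ignoring any di-/tri- multipliers.
Putting it together: 8-bromo-8-ethylundecanoic acid.

8-bromo-8-ethylundecanoic acid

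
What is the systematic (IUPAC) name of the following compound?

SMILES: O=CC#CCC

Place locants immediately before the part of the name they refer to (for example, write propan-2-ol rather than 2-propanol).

The longest chain bearing the –CHO group and the multiple bond is 5 carbons long (pentane).
An aldehyde (terminal –CHO) is the principal characteristic group, giving the suffix -al.
A C≡C triple bond in the chain gives the infix -yne-.
Number the chain so that the aldehyde carbon is C-1 by definition.
That gives the triple bond between C-2 and C-3.
Putting it together: pent-2-ynal.

pent-2-ynal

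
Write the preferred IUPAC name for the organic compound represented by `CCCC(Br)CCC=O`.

4-bromoheptanal

Counting along the main chain through the –CHO group gives 7 carbons: the parent is heptane.
The principal characteristic group is an aldehyde (terminal –CHO), named with the suffix -al.
The numbering direction is chosen so that the aldehyde carbon is C-1 by definition.
This places a bromo group at C-4.
Assembling the pieces gives 4-bromoheptanal.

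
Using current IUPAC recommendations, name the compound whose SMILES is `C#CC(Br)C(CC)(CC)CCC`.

3-bromo-4,4-diethylhept-1-yne

The longest chain bearing the multiple bond is 7 carbons long (heptane).
There is one C≡C triple bond, indicated by the ending -yne.
The numbering direction is chosen so that numbering from this end puts the triple bond at C-1 rather than C-6.
With this numbering: the triple bond between C-1 and C-2; a bromo group at C-3; two ethyl groups at C-4.
The substituents are ordered alphabetically, ignoring any di-/tri- multipliers.
The name is 3-bromo-4,4-diethylhept-1-yne.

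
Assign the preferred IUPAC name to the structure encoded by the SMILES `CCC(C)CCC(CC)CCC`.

6-ethyl-3-methylnonane

The parent chain contains 9 carbons (nonane).
The numbering direction is chosen so that the substituent locant set {3,6} is lower than {4,7} at the first point of difference.
With this numbering: an ethyl group at C-6; a methyl group at C-3.
Substituent prefixes are cited in alphabetical order (multiplying prefixes like di-/tri- are ignored for ordering).
Assembling the pieces gives 6-ethyl-3-methylnonane.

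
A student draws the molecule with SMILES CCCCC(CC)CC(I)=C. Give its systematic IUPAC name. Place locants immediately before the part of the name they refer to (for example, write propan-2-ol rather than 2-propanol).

4-ethyl-2-iodooct-1-ene

The longest chain bearing the multiple bond is 8 carbons long (octane).
The chain contains a C=C double bond, so the unsaturation ending is -ene.
Choose the numbering such that numbering from this end puts the double bond at C-1 rather than C-7.
This places the double bond between C-1 and C-2; an ethyl group at C-4; an iodo group at C-2.
The substituents are ordered alphabetically, ignoring any di-/tri- multipliers.
Assembling the pieces gives 4-ethyl-2-iodooct-1-ene.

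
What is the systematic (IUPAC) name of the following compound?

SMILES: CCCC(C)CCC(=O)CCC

Counting along the main chain through the carbonyl gives 10 carbons: the parent is decane.
A ketone (C=O on an internal carbon) is the principal characteristic group, giving the suffix -one.
Choose the numbering such that numbering from this end puts the carbonyl group at C-4 rather than C-7.
This places the carbonyl at C-4; a methyl group at C-7.
Putting it together: 7-methyldecan-4-one.

7-methyldecan-4-one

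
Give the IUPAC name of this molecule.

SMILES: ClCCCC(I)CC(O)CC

Counting along the main chain through the –OH group gives 8 carbons: the parent is octane.
The highest-priority functional group is an alcohol (–OH), so the name ends in -ol.
The numbering direction is chosen so that numbering from this end puts the hydroxyl group at C-3 rather than C-6.
That gives the hydroxyl at C-3; a chloro group at C-8; an iodo group at C-5.
Prefixes are listed alphabetically: chloro, iodo.
Assembling the pieces gives 8-chloro-5-iodooctan-3-ol.

8-chloro-5-iodooctan-3-ol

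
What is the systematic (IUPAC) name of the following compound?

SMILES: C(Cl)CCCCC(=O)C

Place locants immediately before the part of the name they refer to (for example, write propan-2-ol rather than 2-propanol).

The longest carbon chain that includes the carbonyl has 7 carbons, so the parent hydride is heptane.
A ketone (C=O on an internal carbon) is the principal characteristic group, giving the suffix -one.
Number the chain so that numbering from this end puts the carbonyl group at C-2 rather than C-6.
With this numbering: the carbonyl at C-2; a chloro group at C-7.
Putting it together: 7-chloroheptan-2-one.

7-chloroheptan-2-one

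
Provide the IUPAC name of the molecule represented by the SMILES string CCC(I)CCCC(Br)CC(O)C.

4-bromo-8-iododecan-2-ol

The longest chain bearing the –OH group is 10 carbons long (decane).
The highest-priority functional group is an alcohol (–OH), so the name ends in -ol.
Choose the numbering such that numbering from this end puts the hydroxyl group at C-2 rather than C-9.
With this numbering: the hydroxyl at C-2; a bromo group at C-4; an iodo group at C-8.
Prefixes are listed alphabetically: bromo, iodo.
The name is 4-bromo-8-iododecan-2-ol.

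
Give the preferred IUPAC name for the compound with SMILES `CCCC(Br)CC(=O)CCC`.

6-bromononan-4-one

The longest carbon chain that includes the carbonyl has 9 carbons, so the parent hydride is nonane.
The principal characteristic group is a ketone (C=O on an internal carbon), named with the suffix -one.
Number the chain so that numbering from this end puts the carbonyl group at C-4 rather than C-6.
This places the carbonyl at C-4; a bromo group at C-6.
Assembling the pieces gives 6-bromononan-4-one.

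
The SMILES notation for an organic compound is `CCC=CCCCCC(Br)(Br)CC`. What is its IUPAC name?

9,9-dibromoundec-3-ene

The longest chain bearing the multiple bond is 11 carbons long (undecane).
There is one C=C double bond, indicated by the ending -ene.
The numbering direction is chosen so that numbering from this end puts the double bond at C-3 rather than C-8.
With this numbering: the double bond between C-3 and C-4; two bromo groups at C-9.
Assembling the pieces gives 9,9-dibromoundec-3-ene.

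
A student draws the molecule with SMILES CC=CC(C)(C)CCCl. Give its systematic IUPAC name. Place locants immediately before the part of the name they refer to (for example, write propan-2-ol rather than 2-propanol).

The longest carbon chain that includes the multiple bond has 6 carbons, so the parent hydride is hexane.
The chain contains a C=C double bond, so the unsaturation ending is -ene.
Number the chain so that numbering from this end puts the double bond at C-2 rather than C-4.
This places the double bond between C-2 and C-3; a chloro group at C-6; two methyl groups at C-4.
Substituent prefixes are cited in alphabetical order (multiplying prefixes like di-/tri- are ignored for ordering).
Putting it together: 6-chloro-4,4-dimethylhex-2-ene.

6-chloro-4,4-dimethylhex-2-ene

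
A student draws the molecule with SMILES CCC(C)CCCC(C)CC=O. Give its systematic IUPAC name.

3,7-dimethylnonanal

The longest chain bearing the –CHO group is 9 carbons long (nonane).
An aldehyde (terminal –CHO) is the principal characteristic group, giving the suffix -al.
Number the chain so that the aldehyde carbon is C-1 by definition.
With this numbering: methyl groups at C-3 and C-7.
Putting it together: 3,7-dimethylnonanal.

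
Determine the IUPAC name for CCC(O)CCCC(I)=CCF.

9-fluoro-7-iodonon-7-en-3-ol

The longest chain bearing the –OH group and the multiple bond is 9 carbons long (nonane).
An alcohol (–OH) is the principal characteristic group, giving the suffix -ol.
There is one C=C double bond, indicated by the ending -ene.
Number the chain so that numbering from this end puts the hydroxyl group at C-3 rather than C-7.
With this numbering: the hydroxyl at C-3; the double bond between C-7 and C-8; a fluoro group at C-9; an iodo group at C-7.
Prefixes are listed alphabetically: fluoro, iodo.
Putting it together: 9-fluoro-7-iodonon-7-en-3-ol.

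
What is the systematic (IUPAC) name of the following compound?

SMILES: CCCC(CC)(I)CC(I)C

4-ethyl-2,4-diiodoheptane

The longest continuous carbon chain has 7 atoms, so the parent hydride is heptane.
Number the chain so that the substituent locant set {2,4,4} is lower than {4,4,6} at the first point of difference.
That gives an ethyl group at C-4; iodo groups at C-2 and C-4.
Prefixes are listed alphabetically: ethyl, iodo.
The name is 4-ethyl-2,4-diiodoheptane.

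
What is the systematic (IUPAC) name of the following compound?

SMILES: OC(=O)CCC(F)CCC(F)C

Counting along the main chain through the –COOH group gives 8 carbons: the parent is octane.
The principal characteristic group is a carboxylic acid (terminal –COOH), named with the suffix -oic acid.
The numbering direction is chosen so that the carboxylic acid carbon is C-1 by definition.
With this numbering: fluoro groups at C-4 and C-7.
Putting it together: 4,7-difluorooctanoic acid.

4,7-difluorooctanoic acid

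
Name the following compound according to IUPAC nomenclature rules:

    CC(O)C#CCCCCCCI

10-iododec-3-yn-2-ol

Counting along the main chain through the –OH group and the multiple bond gives 10 carbons: the parent is decane.
An alcohol (–OH) is the principal characteristic group, giving the suffix -ol.
There is one C≡C triple bond, indicated by the ending -yne.
The numbering direction is chosen so that numbering from this end puts the hydroxyl group at C-2 rather than C-9.
With this numbering: the hydroxyl at C-2; the triple bond between C-3 and C-4; an iodo group at C-10.
The name is 10-iododec-3-yn-2-ol.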